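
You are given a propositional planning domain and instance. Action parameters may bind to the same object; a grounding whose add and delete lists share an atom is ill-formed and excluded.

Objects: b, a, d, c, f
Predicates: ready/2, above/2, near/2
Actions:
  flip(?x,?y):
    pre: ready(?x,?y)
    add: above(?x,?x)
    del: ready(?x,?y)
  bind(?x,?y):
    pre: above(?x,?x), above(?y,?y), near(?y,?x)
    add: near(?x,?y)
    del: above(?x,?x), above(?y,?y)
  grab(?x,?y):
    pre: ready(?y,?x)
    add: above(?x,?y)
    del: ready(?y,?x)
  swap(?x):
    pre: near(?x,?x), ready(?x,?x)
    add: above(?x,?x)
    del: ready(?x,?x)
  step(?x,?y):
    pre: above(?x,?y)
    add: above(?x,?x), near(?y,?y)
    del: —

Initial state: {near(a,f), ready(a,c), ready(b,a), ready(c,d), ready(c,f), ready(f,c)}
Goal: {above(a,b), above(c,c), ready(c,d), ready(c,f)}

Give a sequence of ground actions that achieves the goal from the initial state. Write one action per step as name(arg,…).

grab(a,b); grab(c,a); step(c,a)

1. grab(a,b)  →  {above(a,b), near(a,f), ready(a,c), ready(c,d), ready(c,f), ready(f,c)}
2. grab(c,a)  →  {above(a,b), above(c,a), near(a,f), ready(c,d), ready(c,f), ready(f,c)}
3. step(c,a)  →  {above(a,b), above(c,a), above(c,c), near(a,a), near(a,f), ready(c,d), ready(c,f), ready(f,c)}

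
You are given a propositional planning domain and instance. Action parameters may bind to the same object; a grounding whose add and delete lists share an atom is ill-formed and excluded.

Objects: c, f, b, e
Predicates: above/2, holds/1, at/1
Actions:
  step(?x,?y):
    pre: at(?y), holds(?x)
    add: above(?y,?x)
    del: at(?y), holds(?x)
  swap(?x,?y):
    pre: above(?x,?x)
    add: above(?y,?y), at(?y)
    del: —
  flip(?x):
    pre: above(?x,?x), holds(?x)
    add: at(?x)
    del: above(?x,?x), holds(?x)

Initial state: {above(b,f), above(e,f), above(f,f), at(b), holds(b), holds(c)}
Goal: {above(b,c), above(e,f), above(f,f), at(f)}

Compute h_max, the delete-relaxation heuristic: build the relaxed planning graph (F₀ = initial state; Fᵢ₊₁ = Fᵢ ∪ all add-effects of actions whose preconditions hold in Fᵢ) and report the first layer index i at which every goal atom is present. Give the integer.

F0 = init (6 atoms)
F1 = F0 ∪ {above(b,b), above(b,c), above(c,c), above(e,e), at(c), at(e), at(f)}  (13 atoms)
goal ⊆ F1  ⇒  h_max = 1

1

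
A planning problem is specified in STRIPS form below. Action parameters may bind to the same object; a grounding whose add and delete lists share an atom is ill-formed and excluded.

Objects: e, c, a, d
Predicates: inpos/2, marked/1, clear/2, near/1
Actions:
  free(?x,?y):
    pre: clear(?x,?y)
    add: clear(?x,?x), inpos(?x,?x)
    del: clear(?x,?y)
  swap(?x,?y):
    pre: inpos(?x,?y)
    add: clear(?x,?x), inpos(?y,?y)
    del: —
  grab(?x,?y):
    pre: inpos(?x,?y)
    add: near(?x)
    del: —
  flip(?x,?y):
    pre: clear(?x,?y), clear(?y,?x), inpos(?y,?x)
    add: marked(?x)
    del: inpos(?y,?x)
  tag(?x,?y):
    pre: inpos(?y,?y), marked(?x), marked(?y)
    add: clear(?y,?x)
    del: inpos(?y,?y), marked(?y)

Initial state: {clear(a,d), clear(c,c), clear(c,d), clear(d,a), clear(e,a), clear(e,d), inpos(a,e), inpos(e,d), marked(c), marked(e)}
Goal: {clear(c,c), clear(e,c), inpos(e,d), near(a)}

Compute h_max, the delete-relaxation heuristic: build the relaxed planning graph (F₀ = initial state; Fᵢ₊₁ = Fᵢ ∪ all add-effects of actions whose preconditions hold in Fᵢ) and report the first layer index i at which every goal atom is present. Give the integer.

2

F0 = init (10 atoms)
F1 = F0 ∪ {clear(a,a), clear(d,d), clear(e,e), inpos(a,a), inpos(c,c), inpos(d,d), inpos(e,e), near(a), near(e)}  (19 atoms)
F2 = F1 ∪ {clear(c,e), clear(e,c), marked(a), marked(d), near(c), near(d)}  (25 atoms)
goal ⊆ F2  ⇒  h_max = 2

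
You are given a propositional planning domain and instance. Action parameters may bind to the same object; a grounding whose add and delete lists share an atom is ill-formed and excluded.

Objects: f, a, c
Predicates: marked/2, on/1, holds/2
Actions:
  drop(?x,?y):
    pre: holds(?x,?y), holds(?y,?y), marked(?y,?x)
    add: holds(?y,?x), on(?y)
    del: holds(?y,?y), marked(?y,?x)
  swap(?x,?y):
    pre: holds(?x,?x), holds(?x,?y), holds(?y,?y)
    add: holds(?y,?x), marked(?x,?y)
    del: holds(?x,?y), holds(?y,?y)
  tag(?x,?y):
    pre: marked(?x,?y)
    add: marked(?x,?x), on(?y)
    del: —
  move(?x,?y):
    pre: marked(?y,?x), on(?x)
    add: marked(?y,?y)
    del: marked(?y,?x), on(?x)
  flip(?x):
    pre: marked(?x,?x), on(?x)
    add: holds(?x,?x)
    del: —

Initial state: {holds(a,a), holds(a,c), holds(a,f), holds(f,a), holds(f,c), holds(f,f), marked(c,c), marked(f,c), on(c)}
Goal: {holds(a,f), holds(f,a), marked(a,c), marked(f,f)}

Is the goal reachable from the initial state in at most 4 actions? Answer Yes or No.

Yes

1. tag(f,c)  →  {holds(a,a), holds(a,c), holds(a,f), holds(f,a), holds(f,c), holds(f,f), marked(c,c), marked(f,c), marked(f,f), on(c)}
2. flip(c)  →  {holds(a,a), holds(a,c), holds(a,f), holds(c,c), holds(f,a), holds(f,c), holds(f,f), marked(c,c), marked(f,c), marked(f,f), on(c)}
3. swap(a,c)  →  {holds(a,a), holds(a,f), holds(c,a), holds(f,a), holds(f,c), holds(f,f), marked(a,c), marked(c,c), marked(f,c), marked(f,f), on(c)}
optimal plan length = 3; 3 ≤ 4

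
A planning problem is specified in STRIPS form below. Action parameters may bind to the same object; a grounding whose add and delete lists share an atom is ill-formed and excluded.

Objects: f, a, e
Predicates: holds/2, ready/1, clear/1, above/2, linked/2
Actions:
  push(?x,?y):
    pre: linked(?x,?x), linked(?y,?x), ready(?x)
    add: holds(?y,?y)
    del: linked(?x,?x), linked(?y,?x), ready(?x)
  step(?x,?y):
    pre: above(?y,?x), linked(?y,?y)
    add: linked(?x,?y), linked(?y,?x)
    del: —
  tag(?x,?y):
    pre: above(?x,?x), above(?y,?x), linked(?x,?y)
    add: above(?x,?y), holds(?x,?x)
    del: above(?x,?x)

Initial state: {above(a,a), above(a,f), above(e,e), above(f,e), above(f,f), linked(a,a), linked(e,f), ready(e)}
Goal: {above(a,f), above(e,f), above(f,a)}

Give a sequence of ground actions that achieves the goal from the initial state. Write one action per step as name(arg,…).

step(f,a); tag(f,a); tag(e,f)

1. step(f,a)  →  {above(a,a), above(a,f), above(e,e), above(f,e), above(f,f), linked(a,a), linked(a,f), linked(e,f), linked(f,a), ready(e)}
2. tag(f,a)  →  {above(a,a), above(a,f), above(e,e), above(f,a), above(f,e), holds(f,f), linked(a,a), linked(a,f), linked(e,f), linked(f,a), ready(e)}
3. tag(e,f)  →  {above(a,a), above(a,f), above(e,f), above(f,a), above(f,e), holds(e,e), holds(f,f), linked(a,a), linked(a,f), linked(e,f), linked(f,a), ready(e)}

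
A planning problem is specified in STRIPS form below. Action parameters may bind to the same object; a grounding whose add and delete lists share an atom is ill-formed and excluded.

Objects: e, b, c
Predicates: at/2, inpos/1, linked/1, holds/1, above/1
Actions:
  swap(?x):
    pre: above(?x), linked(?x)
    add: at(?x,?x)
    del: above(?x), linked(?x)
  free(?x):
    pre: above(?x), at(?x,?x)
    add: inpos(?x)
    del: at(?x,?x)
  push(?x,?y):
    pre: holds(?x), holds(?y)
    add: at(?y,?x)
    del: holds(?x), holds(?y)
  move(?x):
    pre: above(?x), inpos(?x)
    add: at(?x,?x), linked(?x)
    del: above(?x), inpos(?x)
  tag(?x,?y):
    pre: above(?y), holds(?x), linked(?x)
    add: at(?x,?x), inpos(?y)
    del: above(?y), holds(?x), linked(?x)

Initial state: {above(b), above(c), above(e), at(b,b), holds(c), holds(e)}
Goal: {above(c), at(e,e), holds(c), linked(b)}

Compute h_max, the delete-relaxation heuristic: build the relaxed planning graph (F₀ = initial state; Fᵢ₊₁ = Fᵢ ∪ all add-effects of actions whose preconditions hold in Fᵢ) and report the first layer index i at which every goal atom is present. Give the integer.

2

F0 = init (6 atoms)
F1 = F0 ∪ {at(c,c), at(c,e), at(e,c), at(e,e), inpos(b)}  (11 atoms)
F2 = F1 ∪ {inpos(c), inpos(e), linked(b)}  (14 atoms)
goal ⊆ F2  ⇒  h_max = 2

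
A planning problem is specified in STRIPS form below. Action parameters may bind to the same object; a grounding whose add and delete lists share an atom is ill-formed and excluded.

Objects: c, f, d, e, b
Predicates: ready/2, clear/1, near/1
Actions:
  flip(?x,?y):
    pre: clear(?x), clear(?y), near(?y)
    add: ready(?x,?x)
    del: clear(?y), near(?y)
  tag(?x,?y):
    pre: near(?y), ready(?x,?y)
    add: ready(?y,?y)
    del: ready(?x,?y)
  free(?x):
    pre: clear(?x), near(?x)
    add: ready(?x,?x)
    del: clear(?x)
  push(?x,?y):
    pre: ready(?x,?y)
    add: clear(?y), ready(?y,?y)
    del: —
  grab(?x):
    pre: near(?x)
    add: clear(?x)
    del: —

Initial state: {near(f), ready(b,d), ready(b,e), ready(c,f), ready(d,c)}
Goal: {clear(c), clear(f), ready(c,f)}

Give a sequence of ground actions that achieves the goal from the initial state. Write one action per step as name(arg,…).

1. push(c,f)  →  {clear(f), near(f), ready(b,d), ready(b,e), ready(c,f), ready(d,c), ready(f,f)}
2. push(d,c)  →  {clear(c), clear(f), near(f), ready(b,d), ready(b,e), ready(c,c), ready(c,f), ready(d,c), ready(f,f)}

push(c,f); push(d,c)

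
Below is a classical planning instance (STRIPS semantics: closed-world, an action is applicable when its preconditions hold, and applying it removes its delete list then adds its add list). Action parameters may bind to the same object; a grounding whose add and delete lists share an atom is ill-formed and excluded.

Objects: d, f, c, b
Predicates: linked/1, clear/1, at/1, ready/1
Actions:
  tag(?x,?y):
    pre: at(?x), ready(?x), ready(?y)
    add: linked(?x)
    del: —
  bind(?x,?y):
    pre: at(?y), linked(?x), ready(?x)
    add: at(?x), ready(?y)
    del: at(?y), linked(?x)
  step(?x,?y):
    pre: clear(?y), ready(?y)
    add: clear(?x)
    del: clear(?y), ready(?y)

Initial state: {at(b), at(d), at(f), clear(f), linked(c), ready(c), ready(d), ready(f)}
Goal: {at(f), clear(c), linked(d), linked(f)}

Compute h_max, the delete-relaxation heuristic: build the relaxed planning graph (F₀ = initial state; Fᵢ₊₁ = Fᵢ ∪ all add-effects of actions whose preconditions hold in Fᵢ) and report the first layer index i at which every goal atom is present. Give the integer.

F0 = init (8 atoms)
F1 = F0 ∪ {at(c), clear(b), clear(c), clear(d), linked(d), linked(f), ready(b)}  (15 atoms)
goal ⊆ F1  ⇒  h_max = 1

1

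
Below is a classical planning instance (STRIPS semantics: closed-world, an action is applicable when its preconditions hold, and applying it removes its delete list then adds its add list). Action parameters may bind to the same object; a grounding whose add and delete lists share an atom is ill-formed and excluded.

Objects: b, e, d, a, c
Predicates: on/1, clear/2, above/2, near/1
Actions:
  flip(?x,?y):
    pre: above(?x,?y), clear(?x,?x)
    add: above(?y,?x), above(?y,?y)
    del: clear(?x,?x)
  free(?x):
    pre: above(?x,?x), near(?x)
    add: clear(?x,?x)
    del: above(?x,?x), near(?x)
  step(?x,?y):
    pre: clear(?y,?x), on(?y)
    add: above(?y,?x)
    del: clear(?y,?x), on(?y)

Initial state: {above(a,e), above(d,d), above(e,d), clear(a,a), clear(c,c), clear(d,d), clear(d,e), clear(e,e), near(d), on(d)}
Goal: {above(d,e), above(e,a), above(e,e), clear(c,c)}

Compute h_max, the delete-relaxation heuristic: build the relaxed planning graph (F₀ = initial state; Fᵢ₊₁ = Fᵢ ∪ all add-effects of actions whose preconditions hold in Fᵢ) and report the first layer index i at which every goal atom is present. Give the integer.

1

F0 = init (10 atoms)
F1 = F0 ∪ {above(d,e), above(e,a), above(e,e)}  (13 atoms)
goal ⊆ F1  ⇒  h_max = 1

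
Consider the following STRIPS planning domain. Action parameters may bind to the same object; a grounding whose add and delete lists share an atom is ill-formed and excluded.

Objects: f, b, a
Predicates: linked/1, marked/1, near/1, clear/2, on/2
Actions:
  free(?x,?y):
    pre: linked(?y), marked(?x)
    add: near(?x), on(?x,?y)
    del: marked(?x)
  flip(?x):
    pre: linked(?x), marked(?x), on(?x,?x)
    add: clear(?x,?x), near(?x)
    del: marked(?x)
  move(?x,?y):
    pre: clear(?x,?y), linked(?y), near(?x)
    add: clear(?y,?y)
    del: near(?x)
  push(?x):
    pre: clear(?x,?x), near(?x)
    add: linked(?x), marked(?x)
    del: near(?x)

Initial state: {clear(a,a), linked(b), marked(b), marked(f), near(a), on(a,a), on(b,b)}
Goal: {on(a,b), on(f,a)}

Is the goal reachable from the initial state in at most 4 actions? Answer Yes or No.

1. push(a)  →  {clear(a,a), linked(a), linked(b), marked(a), marked(b), marked(f), on(a,a), on(b,b)}
2. free(f,a)  →  {clear(a,a), linked(a), linked(b), marked(a), marked(b), near(f), on(a,a), on(b,b), on(f,a)}
3. free(a,b)  →  {clear(a,a), linked(a), linked(b), marked(b), near(a), near(f), on(a,a), on(a,b), on(b,b), on(f,a)}
optimal plan length = 3; 3 ≤ 4

Yes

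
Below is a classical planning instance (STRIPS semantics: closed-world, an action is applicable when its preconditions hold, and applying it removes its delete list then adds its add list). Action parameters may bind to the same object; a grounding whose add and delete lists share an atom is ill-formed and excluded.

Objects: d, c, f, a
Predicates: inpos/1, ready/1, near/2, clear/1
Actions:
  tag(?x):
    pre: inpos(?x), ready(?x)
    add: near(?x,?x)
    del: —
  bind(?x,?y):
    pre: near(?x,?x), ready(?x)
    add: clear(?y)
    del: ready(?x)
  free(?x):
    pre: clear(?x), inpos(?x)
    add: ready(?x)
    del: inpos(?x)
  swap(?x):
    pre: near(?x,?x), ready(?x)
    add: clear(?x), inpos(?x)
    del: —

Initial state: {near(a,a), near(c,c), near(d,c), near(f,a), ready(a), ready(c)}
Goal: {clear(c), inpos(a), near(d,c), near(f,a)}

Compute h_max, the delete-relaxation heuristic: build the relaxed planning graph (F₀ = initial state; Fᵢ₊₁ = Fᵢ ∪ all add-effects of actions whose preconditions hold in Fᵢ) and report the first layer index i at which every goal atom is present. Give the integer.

F0 = init (6 atoms)
F1 = F0 ∪ {clear(a), clear(c), clear(d), clear(f), inpos(a), inpos(c)}  (12 atoms)
goal ⊆ F1  ⇒  h_max = 1

1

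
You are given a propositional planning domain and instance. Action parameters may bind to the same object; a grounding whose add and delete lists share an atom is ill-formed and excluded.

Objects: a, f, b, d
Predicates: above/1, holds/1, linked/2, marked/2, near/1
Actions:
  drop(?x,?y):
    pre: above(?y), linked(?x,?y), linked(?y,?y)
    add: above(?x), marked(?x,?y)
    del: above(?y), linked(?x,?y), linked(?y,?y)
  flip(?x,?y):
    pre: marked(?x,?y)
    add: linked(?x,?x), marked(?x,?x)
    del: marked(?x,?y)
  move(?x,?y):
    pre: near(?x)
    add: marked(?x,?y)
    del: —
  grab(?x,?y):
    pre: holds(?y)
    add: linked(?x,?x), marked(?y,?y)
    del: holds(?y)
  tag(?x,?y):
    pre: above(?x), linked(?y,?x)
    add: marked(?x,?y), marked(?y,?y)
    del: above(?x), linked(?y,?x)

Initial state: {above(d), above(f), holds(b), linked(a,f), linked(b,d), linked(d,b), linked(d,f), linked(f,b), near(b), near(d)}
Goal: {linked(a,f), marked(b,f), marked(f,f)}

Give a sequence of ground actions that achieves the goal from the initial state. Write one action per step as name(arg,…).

move(b,f); grab(f,b); tag(f,f)

1. move(b,f)  →  {above(d), above(f), holds(b), linked(a,f), linked(b,d), linked(d,b), linked(d,f), linked(f,b), marked(b,f), near(b), near(d)}
2. grab(f,b)  →  {above(d), above(f), linked(a,f), linked(b,d), linked(d,b), linked(d,f), linked(f,b), linked(f,f), marked(b,b), marked(b,f), near(b), near(d)}
3. tag(f,f)  →  {above(d), linked(a,f), linked(b,d), linked(d,b), linked(d,f), linked(f,b), marked(b,b), marked(b,f), marked(f,f), near(b), near(d)}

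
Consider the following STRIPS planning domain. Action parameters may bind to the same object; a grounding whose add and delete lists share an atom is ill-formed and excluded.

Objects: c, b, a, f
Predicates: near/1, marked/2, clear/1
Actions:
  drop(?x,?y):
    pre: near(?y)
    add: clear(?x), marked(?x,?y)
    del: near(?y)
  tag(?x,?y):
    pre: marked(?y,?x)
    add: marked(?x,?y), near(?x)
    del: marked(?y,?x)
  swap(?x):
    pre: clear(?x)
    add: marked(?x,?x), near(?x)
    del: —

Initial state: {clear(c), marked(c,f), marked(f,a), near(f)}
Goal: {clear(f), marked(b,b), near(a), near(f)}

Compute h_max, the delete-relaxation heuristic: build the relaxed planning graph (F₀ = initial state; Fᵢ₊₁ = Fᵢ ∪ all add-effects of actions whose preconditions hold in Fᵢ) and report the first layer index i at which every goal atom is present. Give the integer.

F0 = init (4 atoms)
F1 = F0 ∪ {clear(a), clear(b), clear(f), marked(a,f), marked(b,f), marked(c,c), marked(f,c), marked(f,f), near(a), near(c)}  (14 atoms)
F2 = F1 ∪ {marked(a,a), marked(a,c), marked(b,a), marked(b,b), marked(b,c), marked(c,a), marked(f,b), near(b)}  (22 atoms)
goal ⊆ F2  ⇒  h_max = 2

2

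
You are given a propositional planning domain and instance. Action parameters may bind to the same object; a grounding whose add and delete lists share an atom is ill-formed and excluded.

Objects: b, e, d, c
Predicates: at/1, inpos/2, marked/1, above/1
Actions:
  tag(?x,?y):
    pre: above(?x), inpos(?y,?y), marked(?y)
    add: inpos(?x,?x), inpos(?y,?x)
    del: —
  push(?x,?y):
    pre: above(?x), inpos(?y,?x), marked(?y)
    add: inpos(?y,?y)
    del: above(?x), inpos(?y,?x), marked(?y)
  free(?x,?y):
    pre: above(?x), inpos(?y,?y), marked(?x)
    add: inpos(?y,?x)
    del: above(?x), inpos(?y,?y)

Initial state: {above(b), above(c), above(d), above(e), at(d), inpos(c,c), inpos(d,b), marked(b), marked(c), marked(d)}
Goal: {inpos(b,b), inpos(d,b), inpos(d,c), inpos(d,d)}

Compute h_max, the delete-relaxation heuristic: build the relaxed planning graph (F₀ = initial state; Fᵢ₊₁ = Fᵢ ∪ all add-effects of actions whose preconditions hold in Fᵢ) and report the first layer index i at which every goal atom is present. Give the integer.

2

F0 = init (10 atoms)
F1 = F0 ∪ {inpos(b,b), inpos(c,b), inpos(c,d), inpos(c,e), inpos(d,d), inpos(e,e)}  (16 atoms)
F2 = F1 ∪ {inpos(b,c), inpos(b,d), inpos(b,e), inpos(d,c), inpos(d,e), inpos(e,b), inpos(e,c), inpos(e,d)}  (24 atoms)
goal ⊆ F2  ⇒  h_max = 2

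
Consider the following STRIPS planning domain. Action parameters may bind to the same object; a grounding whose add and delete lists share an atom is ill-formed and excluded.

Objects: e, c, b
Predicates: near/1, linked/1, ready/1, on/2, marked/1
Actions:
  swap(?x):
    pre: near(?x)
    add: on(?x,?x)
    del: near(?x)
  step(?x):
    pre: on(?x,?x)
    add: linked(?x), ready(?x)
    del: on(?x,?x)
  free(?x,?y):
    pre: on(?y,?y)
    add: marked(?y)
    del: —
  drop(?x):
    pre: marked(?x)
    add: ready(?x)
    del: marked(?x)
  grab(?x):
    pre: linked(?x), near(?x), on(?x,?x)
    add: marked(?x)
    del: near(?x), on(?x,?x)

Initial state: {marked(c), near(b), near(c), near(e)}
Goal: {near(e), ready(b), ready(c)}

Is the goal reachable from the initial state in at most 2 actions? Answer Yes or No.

No

1. swap(b)  →  {marked(c), near(c), near(e), on(b,b)}
2. step(b)  →  {linked(b), marked(c), near(c), near(e), ready(b)}
3. drop(c)  →  {linked(b), near(c), near(e), ready(b), ready(c)}
optimal plan length = 3; 3 > 2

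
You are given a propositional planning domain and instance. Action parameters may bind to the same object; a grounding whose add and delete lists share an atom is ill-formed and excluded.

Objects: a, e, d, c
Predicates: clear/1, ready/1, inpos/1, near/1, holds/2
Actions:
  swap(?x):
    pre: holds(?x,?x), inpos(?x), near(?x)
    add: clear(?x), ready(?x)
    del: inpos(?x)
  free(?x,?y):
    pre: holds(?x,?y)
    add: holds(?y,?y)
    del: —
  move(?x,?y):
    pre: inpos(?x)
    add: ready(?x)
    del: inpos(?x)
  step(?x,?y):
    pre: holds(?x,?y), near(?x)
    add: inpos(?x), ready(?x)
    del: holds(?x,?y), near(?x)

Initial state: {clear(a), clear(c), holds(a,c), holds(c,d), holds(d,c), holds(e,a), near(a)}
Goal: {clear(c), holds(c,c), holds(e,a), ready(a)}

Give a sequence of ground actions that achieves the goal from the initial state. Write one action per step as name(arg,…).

free(a,c); step(a,c)

1. free(a,c)  →  {clear(a), clear(c), holds(a,c), holds(c,c), holds(c,d), holds(d,c), holds(e,a), near(a)}
2. step(a,c)  →  {clear(a), clear(c), holds(c,c), holds(c,d), holds(d,c), holds(e,a), inpos(a), ready(a)}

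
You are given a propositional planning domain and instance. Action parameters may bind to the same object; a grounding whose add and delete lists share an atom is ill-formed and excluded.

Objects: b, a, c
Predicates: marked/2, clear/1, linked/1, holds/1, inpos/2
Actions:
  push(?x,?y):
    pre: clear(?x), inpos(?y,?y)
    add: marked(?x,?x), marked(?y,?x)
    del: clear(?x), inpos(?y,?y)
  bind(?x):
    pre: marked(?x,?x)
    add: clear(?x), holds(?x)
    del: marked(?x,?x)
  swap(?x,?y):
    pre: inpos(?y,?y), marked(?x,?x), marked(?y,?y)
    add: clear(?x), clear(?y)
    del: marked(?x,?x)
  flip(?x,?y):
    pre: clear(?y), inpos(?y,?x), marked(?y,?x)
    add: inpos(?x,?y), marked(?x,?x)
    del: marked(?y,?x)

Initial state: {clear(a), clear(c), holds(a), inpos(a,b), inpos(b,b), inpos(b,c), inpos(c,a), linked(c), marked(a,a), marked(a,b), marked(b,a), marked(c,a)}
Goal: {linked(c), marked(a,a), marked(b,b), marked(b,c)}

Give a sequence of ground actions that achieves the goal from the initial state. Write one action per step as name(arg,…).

1. push(c,b)  →  {clear(a), holds(a), inpos(a,b), inpos(b,c), inpos(c,a), linked(c), marked(a,a), marked(a,b), marked(b,a), marked(b,c), marked(c,a), marked(c,c)}
2. flip(b,a)  →  {clear(a), holds(a), inpos(a,b), inpos(b,a), inpos(b,c), inpos(c,a), linked(c), marked(a,a), marked(b,a), marked(b,b), marked(b,c), marked(c,a), marked(c,c)}

push(c,b); flip(b,a)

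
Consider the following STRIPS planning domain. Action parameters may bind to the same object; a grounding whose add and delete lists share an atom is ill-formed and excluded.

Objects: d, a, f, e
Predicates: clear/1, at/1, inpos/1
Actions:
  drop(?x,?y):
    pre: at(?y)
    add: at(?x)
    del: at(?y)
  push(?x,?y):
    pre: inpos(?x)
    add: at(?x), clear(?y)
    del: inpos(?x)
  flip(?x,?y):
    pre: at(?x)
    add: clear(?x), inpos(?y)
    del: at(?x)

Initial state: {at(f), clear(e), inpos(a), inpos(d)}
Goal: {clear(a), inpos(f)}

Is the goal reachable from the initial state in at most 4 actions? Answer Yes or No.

Yes

1. drop(a,f)  →  {at(a), clear(e), inpos(a), inpos(d)}
2. flip(a,f)  →  {clear(a), clear(e), inpos(a), inpos(d), inpos(f)}
optimal plan length = 2; 2 ≤ 4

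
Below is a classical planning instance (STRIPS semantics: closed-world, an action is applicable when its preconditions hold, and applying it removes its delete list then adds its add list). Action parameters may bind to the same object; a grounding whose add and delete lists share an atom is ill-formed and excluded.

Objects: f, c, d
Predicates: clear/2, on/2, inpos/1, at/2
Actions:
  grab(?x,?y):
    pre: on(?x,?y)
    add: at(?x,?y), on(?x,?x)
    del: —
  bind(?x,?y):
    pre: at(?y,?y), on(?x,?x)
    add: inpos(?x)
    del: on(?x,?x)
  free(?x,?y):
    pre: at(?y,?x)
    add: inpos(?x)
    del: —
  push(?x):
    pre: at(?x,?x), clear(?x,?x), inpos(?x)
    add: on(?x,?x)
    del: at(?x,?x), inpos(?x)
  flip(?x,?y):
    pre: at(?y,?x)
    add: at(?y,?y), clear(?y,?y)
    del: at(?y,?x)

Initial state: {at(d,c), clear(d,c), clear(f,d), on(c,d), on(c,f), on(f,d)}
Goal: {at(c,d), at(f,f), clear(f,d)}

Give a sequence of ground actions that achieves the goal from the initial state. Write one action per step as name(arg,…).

1. grab(f,d)  →  {at(d,c), at(f,d), clear(d,c), clear(f,d), on(c,d), on(c,f), on(f,d), on(f,f)}
2. grab(f,f)  →  {at(d,c), at(f,d), at(f,f), clear(d,c), clear(f,d), on(c,d), on(c,f), on(f,d), on(f,f)}
3. grab(c,d)  →  {at(c,d), at(d,c), at(f,d), at(f,f), clear(d,c), clear(f,d), on(c,c), on(c,d), on(c,f), on(f,d), on(f,f)}

grab(f,d); grab(f,f); grab(c,d)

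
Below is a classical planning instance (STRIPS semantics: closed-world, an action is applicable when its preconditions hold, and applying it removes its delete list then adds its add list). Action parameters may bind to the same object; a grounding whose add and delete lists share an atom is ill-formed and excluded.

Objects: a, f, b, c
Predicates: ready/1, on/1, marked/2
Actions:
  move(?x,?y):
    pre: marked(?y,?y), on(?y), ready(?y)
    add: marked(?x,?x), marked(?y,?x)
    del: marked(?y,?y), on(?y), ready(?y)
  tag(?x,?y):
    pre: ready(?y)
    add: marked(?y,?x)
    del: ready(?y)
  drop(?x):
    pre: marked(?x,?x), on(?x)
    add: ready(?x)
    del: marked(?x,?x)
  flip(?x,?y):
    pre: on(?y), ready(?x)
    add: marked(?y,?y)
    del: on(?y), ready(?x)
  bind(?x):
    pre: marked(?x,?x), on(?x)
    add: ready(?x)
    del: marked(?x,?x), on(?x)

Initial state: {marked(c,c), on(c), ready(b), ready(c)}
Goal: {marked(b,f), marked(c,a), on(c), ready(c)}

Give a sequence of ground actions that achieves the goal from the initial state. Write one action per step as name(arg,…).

1. tag(a,c)  →  {marked(c,a), marked(c,c), on(c), ready(b)}
2. tag(f,b)  →  {marked(b,f), marked(c,a), marked(c,c), on(c)}
3. drop(c)  →  {marked(b,f), marked(c,a), on(c), ready(c)}

tag(a,c); tag(f,b); drop(c)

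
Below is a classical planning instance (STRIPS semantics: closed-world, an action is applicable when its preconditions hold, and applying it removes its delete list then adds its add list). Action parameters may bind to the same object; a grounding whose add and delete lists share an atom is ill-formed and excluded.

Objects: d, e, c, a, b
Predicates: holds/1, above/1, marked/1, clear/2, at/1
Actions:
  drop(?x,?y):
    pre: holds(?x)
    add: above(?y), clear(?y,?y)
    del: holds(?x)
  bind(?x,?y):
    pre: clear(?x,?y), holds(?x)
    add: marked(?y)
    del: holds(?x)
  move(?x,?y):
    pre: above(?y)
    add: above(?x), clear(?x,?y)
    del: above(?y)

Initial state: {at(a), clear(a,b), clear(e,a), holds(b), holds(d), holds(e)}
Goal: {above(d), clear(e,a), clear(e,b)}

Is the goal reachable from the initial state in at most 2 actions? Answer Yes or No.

No

1. drop(d,d)  →  {above(d), at(a), clear(a,b), clear(d,d), clear(e,a), holds(b), holds(e)}
2. drop(e,b)  →  {above(b), above(d), at(a), clear(a,b), clear(b,b), clear(d,d), clear(e,a), holds(b)}
3. move(e,b)  →  {above(d), above(e), at(a), clear(a,b), clear(b,b), clear(d,d), clear(e,a), clear(e,b), holds(b)}
optimal plan length = 3; 3 > 2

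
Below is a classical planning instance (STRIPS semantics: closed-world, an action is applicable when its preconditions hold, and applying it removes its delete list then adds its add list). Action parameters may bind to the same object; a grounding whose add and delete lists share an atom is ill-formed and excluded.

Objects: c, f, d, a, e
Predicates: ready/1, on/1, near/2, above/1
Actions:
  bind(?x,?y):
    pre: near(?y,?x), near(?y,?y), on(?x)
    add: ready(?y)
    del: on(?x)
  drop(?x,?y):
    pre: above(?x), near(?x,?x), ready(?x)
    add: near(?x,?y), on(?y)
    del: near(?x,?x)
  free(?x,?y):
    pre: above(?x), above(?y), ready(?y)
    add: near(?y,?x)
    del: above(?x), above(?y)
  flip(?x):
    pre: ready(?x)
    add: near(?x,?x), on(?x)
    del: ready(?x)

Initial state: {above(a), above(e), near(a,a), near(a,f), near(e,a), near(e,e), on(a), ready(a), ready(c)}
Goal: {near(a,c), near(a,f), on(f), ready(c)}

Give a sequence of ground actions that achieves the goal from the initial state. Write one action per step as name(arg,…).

1. bind(a,e)  →  {above(a), above(e), near(a,a), near(a,f), near(e,a), near(e,e), ready(a), ready(c), ready(e)}
2. drop(a,c)  →  {above(a), above(e), near(a,c), near(a,f), near(e,a), near(e,e), on(c), ready(a), ready(c), ready(e)}
3. drop(e,f)  →  {above(a), above(e), near(a,c), near(a,f), near(e,a), near(e,f), on(c), on(f), ready(a), ready(c), ready(e)}

bind(a,e); drop(a,c); drop(e,f)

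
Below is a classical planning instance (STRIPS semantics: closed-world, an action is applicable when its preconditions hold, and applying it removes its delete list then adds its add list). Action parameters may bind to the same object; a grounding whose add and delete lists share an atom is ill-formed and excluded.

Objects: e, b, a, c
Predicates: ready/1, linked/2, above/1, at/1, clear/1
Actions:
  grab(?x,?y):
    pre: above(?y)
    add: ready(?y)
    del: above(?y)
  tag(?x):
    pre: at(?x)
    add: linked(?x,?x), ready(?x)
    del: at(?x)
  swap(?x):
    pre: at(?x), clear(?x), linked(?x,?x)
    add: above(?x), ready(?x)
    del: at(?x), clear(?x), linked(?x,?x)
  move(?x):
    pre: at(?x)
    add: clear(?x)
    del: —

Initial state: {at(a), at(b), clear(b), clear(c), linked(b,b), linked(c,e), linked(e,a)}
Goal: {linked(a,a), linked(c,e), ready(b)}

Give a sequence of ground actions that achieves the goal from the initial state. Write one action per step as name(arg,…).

1. tag(b)  →  {at(a), clear(b), clear(c), linked(b,b), linked(c,e), linked(e,a), ready(b)}
2. tag(a)  →  {clear(b), clear(c), linked(a,a), linked(b,b), linked(c,e), linked(e,a), ready(a), ready(b)}

tag(b); tag(a)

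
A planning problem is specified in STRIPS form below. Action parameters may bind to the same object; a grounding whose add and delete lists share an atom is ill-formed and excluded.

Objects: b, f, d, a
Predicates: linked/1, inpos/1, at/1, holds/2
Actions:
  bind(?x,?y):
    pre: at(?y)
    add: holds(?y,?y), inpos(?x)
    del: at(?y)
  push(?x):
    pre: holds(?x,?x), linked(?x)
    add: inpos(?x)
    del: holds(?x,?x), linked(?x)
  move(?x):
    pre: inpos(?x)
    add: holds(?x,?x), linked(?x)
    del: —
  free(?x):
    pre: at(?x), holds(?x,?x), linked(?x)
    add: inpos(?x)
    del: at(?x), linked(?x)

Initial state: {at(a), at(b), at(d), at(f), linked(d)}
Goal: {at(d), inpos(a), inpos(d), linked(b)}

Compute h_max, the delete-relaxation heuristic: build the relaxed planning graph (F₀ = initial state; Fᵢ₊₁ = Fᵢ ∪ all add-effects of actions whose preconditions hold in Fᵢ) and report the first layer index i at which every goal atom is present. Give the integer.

F0 = init (5 atoms)
F1 = F0 ∪ {holds(a,a), holds(b,b), holds(d,d), holds(f,f), inpos(a), inpos(b), inpos(d), inpos(f)}  (13 atoms)
F2 = F1 ∪ {linked(a), linked(b), linked(f)}  (16 atoms)
goal ⊆ F2  ⇒  h_max = 2

2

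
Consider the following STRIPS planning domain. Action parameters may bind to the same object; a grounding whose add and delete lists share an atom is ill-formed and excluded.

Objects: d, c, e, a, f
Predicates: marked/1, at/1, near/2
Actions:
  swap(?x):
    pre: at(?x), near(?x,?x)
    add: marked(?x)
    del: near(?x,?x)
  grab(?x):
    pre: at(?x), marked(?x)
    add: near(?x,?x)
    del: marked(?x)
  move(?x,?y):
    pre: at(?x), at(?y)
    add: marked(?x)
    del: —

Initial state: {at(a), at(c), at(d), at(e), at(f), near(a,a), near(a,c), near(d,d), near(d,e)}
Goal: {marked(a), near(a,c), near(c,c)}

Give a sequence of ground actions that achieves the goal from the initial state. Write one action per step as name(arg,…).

swap(a); move(c,d); grab(c)

1. swap(a)  →  {at(a), at(c), at(d), at(e), at(f), marked(a), near(a,c), near(d,d), near(d,e)}
2. move(c,d)  →  {at(a), at(c), at(d), at(e), at(f), marked(a), marked(c), near(a,c), near(d,d), near(d,e)}
3. grab(c)  →  {at(a), at(c), at(d), at(e), at(f), marked(a), near(a,c), near(c,c), near(d,d), near(d,e)}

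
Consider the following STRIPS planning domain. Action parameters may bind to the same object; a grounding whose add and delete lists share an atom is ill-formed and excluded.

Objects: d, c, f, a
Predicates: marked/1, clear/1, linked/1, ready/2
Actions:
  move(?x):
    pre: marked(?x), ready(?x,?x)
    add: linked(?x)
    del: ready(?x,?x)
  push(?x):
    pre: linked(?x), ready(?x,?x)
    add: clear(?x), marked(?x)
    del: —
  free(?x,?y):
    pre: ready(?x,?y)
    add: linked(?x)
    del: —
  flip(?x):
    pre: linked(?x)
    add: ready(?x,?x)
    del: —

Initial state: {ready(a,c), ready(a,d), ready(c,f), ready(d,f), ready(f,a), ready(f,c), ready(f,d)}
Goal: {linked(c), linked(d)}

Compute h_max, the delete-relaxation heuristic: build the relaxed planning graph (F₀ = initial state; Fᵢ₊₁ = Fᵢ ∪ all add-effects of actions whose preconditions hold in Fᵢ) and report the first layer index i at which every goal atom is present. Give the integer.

1

F0 = init (7 atoms)
F1 = F0 ∪ {linked(a), linked(c), linked(d), linked(f)}  (11 atoms)
goal ⊆ F1  ⇒  h_max = 1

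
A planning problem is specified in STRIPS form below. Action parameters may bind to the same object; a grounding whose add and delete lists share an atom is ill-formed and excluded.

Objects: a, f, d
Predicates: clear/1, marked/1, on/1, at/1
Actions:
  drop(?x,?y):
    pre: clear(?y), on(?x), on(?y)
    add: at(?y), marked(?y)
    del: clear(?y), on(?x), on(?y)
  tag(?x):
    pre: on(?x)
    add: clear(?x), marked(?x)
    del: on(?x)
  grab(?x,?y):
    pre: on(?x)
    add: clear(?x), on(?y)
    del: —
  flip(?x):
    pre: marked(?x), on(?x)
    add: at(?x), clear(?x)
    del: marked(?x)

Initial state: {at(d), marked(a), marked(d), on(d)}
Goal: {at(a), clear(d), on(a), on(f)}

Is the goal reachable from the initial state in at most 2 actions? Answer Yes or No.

No

1. grab(d,a)  →  {at(d), clear(d), marked(a), marked(d), on(a), on(d)}
2. grab(a,f)  →  {at(d), clear(a), clear(d), marked(a), marked(d), on(a), on(d), on(f)}
3. flip(a)  →  {at(a), at(d), clear(a), clear(d), marked(d), on(a), on(d), on(f)}
optimal plan length = 3; 3 > 2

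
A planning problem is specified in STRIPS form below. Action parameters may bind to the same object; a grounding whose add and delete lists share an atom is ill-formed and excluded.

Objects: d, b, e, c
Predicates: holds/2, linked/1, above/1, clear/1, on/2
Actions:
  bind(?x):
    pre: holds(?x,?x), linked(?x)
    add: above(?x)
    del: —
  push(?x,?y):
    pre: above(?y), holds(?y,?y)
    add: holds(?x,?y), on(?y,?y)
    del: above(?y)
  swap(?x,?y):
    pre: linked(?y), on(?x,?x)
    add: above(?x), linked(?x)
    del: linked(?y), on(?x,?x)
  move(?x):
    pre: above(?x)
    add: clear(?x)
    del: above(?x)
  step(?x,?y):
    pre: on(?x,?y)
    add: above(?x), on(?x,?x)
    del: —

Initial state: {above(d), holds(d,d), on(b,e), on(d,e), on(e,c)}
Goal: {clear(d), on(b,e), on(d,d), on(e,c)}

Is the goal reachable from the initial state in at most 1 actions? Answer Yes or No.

No

1. move(d)  →  {clear(d), holds(d,d), on(b,e), on(d,e), on(e,c)}
2. step(d,e)  →  {above(d), clear(d), holds(d,d), on(b,e), on(d,d), on(d,e), on(e,c)}
optimal plan length = 2; 2 > 1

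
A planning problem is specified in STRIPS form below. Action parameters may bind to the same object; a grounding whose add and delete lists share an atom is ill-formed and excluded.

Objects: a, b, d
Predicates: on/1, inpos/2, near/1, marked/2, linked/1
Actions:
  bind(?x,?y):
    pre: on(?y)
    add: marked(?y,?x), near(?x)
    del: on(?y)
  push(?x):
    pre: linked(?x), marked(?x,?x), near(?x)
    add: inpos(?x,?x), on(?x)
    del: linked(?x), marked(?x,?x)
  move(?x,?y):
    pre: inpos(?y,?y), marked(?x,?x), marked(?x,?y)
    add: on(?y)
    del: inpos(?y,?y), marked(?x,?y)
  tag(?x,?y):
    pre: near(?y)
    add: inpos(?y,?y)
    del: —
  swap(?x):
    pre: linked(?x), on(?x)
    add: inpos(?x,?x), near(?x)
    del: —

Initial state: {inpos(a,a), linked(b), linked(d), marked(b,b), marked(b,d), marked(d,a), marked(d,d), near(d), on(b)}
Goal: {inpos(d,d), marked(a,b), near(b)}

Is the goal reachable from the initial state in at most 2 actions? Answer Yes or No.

1. move(d,a)  →  {linked(b), linked(d), marked(b,b), marked(b,d), marked(d,d), near(d), on(a), on(b)}
2. bind(b,a)  →  {linked(b), linked(d), marked(a,b), marked(b,b), marked(b,d), marked(d,d), near(b), near(d), on(b)}
3. push(d)  →  {inpos(d,d), linked(b), marked(a,b), marked(b,b), marked(b,d), near(b), near(d), on(b), on(d)}
optimal plan length = 3; 3 > 2

No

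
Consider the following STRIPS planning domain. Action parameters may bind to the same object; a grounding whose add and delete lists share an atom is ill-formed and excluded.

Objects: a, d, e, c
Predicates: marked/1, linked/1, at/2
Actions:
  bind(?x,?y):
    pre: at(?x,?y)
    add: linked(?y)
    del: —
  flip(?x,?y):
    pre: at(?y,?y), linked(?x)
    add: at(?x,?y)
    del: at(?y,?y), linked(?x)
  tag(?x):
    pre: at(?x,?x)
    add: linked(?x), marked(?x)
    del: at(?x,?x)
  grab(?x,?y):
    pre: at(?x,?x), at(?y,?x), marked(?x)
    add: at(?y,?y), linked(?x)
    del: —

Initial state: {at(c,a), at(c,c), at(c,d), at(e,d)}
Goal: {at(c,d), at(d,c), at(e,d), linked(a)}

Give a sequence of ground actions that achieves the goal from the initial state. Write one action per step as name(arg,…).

bind(e,d); bind(c,a); flip(d,c)

1. bind(e,d)  →  {at(c,a), at(c,c), at(c,d), at(e,d), linked(d)}
2. bind(c,a)  →  {at(c,a), at(c,c), at(c,d), at(e,d), linked(a), linked(d)}
3. flip(d,c)  →  {at(c,a), at(c,d), at(d,c), at(e,d), linked(a)}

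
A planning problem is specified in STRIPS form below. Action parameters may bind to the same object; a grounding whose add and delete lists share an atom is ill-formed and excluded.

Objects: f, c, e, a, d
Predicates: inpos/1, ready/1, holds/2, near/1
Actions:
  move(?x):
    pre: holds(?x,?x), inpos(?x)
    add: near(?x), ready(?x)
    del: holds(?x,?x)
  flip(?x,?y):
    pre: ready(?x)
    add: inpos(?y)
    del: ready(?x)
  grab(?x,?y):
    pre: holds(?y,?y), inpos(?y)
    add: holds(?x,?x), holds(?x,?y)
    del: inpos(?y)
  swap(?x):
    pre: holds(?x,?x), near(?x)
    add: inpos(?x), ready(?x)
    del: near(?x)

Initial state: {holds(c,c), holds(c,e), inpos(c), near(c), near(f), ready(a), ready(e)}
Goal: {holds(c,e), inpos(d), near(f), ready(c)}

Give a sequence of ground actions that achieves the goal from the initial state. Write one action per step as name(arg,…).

1. move(c)  →  {holds(c,e), inpos(c), near(c), near(f), ready(a), ready(c), ready(e)}
2. flip(e,d)  →  {holds(c,e), inpos(c), inpos(d), near(c), near(f), ready(a), ready(c)}

move(c); flip(e,d)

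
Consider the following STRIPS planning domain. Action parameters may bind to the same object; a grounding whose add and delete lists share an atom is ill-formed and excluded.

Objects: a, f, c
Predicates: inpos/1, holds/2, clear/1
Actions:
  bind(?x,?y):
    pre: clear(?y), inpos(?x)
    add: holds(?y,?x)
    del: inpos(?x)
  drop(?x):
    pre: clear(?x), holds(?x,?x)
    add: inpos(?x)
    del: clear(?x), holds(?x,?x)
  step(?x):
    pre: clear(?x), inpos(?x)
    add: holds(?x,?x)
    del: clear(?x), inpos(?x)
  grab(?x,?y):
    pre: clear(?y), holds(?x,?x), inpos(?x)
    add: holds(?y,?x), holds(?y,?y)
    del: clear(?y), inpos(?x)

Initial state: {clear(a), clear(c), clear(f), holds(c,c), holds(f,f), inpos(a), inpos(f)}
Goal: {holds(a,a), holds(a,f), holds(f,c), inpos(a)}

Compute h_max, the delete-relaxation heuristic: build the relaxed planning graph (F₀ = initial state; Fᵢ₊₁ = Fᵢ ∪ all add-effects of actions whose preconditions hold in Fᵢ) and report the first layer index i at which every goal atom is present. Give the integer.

F0 = init (7 atoms)
F1 = F0 ∪ {holds(a,a), holds(a,f), holds(c,a), holds(c,f), holds(f,a), inpos(c)}  (13 atoms)
F2 = F1 ∪ {holds(a,c), holds(f,c)}  (15 atoms)
goal ⊆ F2  ⇒  h_max = 2

2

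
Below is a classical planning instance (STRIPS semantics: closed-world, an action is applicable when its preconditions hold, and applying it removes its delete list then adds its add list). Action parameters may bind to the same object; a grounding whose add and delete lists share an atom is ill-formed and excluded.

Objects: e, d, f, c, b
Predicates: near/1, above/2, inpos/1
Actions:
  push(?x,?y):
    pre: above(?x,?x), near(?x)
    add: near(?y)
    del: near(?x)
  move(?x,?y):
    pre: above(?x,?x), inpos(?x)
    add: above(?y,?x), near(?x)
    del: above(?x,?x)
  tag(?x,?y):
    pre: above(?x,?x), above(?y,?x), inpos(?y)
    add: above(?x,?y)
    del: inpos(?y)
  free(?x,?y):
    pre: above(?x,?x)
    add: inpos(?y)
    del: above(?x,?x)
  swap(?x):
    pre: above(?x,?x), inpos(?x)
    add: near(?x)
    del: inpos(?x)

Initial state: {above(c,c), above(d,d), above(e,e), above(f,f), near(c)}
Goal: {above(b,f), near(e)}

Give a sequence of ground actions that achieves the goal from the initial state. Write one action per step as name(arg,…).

push(c,e); free(e,f); move(f,b)

1. push(c,e)  →  {above(c,c), above(d,d), above(e,e), above(f,f), near(e)}
2. free(e,f)  →  {above(c,c), above(d,d), above(f,f), inpos(f), near(e)}
3. move(f,b)  →  {above(b,f), above(c,c), above(d,d), inpos(f), near(e), near(f)}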